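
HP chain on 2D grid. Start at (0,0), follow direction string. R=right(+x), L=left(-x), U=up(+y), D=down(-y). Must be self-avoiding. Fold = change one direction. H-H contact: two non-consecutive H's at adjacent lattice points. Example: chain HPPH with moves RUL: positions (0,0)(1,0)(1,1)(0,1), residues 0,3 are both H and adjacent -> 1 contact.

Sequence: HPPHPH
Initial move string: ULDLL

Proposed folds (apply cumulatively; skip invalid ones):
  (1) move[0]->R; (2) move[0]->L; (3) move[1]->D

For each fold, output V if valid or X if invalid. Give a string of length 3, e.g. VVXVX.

Initial: ULDLL -> [(0, 0), (0, 1), (-1, 1), (-1, 0), (-2, 0), (-3, 0)]
Fold 1: move[0]->R => RLDLL INVALID (collision), skipped
Fold 2: move[0]->L => LLDLL VALID
Fold 3: move[1]->D => LDDLL VALID

Answer: XVV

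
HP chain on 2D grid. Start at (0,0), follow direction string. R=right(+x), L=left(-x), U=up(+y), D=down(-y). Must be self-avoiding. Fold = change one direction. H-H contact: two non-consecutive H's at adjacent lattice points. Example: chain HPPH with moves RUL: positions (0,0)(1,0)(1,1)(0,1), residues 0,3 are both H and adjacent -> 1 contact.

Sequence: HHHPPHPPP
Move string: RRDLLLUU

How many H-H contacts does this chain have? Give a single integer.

Answer: 1

Derivation:
Positions: [(0, 0), (1, 0), (2, 0), (2, -1), (1, -1), (0, -1), (-1, -1), (-1, 0), (-1, 1)]
H-H contact: residue 0 @(0,0) - residue 5 @(0, -1)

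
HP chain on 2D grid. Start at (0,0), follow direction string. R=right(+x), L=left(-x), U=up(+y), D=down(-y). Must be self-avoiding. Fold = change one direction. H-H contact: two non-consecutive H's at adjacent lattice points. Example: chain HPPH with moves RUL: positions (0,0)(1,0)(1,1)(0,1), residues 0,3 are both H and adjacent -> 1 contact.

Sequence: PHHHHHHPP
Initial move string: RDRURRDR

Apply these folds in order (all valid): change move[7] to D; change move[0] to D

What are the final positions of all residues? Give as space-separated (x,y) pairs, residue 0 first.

Initial moves: RDRURRDR
Fold: move[7]->D => RDRURRDD (positions: [(0, 0), (1, 0), (1, -1), (2, -1), (2, 0), (3, 0), (4, 0), (4, -1), (4, -2)])
Fold: move[0]->D => DDRURRDD (positions: [(0, 0), (0, -1), (0, -2), (1, -2), (1, -1), (2, -1), (3, -1), (3, -2), (3, -3)])

Answer: (0,0) (0,-1) (0,-2) (1,-2) (1,-1) (2,-1) (3,-1) (3,-2) (3,-3)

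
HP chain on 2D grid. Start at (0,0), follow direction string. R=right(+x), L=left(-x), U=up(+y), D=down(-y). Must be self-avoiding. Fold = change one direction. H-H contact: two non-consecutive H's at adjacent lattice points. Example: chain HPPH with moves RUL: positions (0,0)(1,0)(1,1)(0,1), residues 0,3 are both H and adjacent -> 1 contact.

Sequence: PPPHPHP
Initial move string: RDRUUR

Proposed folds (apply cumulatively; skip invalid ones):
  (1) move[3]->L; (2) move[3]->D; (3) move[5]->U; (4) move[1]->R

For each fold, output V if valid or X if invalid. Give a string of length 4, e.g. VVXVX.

Initial: RDRUUR -> [(0, 0), (1, 0), (1, -1), (2, -1), (2, 0), (2, 1), (3, 1)]
Fold 1: move[3]->L => RDRLUR INVALID (collision), skipped
Fold 2: move[3]->D => RDRDUR INVALID (collision), skipped
Fold 3: move[5]->U => RDRUUU VALID
Fold 4: move[1]->R => RRRUUU VALID

Answer: XXVV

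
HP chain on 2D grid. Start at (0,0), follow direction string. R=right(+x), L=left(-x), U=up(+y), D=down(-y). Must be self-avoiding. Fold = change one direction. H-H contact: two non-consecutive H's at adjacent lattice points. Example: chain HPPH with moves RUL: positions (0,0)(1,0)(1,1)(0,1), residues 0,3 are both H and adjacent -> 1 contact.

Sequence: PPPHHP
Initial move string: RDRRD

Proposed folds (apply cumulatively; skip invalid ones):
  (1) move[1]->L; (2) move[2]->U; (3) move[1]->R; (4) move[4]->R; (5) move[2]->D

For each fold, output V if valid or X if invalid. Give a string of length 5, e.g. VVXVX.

Answer: XXVVV

Derivation:
Initial: RDRRD -> [(0, 0), (1, 0), (1, -1), (2, -1), (3, -1), (3, -2)]
Fold 1: move[1]->L => RLRRD INVALID (collision), skipped
Fold 2: move[2]->U => RDURD INVALID (collision), skipped
Fold 3: move[1]->R => RRRRD VALID
Fold 4: move[4]->R => RRRRR VALID
Fold 5: move[2]->D => RRDRR VALID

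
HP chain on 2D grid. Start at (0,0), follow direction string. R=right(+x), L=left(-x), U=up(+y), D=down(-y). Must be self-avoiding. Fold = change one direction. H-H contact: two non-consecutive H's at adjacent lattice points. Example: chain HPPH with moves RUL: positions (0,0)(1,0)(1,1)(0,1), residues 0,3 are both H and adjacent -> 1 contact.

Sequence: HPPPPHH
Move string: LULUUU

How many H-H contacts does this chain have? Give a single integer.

Positions: [(0, 0), (-1, 0), (-1, 1), (-2, 1), (-2, 2), (-2, 3), (-2, 4)]
No H-H contacts found.

Answer: 0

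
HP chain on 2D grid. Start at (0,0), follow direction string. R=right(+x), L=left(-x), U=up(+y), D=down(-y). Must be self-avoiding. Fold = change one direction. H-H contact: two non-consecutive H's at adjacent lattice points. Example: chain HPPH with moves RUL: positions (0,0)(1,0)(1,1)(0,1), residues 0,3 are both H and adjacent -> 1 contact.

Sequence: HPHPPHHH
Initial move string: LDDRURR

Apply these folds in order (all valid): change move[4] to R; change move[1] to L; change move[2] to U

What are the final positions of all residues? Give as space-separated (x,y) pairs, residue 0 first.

Answer: (0,0) (-1,0) (-2,0) (-2,1) (-1,1) (0,1) (1,1) (2,1)

Derivation:
Initial moves: LDDRURR
Fold: move[4]->R => LDDRRRR (positions: [(0, 0), (-1, 0), (-1, -1), (-1, -2), (0, -2), (1, -2), (2, -2), (3, -2)])
Fold: move[1]->L => LLDRRRR (positions: [(0, 0), (-1, 0), (-2, 0), (-2, -1), (-1, -1), (0, -1), (1, -1), (2, -1)])
Fold: move[2]->U => LLURRRR (positions: [(0, 0), (-1, 0), (-2, 0), (-2, 1), (-1, 1), (0, 1), (1, 1), (2, 1)])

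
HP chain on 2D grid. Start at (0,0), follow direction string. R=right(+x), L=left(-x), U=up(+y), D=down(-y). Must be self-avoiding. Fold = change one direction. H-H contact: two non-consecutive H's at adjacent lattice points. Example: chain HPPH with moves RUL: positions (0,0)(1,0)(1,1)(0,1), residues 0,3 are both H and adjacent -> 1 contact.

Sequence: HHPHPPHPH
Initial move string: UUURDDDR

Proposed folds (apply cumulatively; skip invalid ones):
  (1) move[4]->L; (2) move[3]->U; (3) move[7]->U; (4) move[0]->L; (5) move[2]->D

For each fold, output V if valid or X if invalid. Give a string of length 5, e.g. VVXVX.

Initial: UUURDDDR -> [(0, 0), (0, 1), (0, 2), (0, 3), (1, 3), (1, 2), (1, 1), (1, 0), (2, 0)]
Fold 1: move[4]->L => UUURLDDR INVALID (collision), skipped
Fold 2: move[3]->U => UUUUDDDR INVALID (collision), skipped
Fold 3: move[7]->U => UUURDDDU INVALID (collision), skipped
Fold 4: move[0]->L => LUURDDDR INVALID (collision), skipped
Fold 5: move[2]->D => UUDRDDDR INVALID (collision), skipped

Answer: XXXXX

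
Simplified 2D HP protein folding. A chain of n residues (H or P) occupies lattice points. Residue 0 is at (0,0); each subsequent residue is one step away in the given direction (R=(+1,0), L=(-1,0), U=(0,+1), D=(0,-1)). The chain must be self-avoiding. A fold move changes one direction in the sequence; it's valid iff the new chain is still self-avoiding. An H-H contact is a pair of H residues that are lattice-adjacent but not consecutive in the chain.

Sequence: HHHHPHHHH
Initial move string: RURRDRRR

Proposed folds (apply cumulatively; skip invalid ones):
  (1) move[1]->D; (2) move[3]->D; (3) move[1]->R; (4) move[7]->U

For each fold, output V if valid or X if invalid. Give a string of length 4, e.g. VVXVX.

Answer: VVVV

Derivation:
Initial: RURRDRRR -> [(0, 0), (1, 0), (1, 1), (2, 1), (3, 1), (3, 0), (4, 0), (5, 0), (6, 0)]
Fold 1: move[1]->D => RDRRDRRR VALID
Fold 2: move[3]->D => RDRDDRRR VALID
Fold 3: move[1]->R => RRRDDRRR VALID
Fold 4: move[7]->U => RRRDDRRU VALID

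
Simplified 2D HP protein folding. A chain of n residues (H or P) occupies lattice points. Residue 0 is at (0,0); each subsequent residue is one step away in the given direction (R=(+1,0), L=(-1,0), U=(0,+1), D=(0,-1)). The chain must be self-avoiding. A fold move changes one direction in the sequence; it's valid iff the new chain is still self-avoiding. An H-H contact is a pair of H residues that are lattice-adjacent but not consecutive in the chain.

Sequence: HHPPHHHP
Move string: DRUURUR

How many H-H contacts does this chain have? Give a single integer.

Answer: 0

Derivation:
Positions: [(0, 0), (0, -1), (1, -1), (1, 0), (1, 1), (2, 1), (2, 2), (3, 2)]
No H-H contacts found.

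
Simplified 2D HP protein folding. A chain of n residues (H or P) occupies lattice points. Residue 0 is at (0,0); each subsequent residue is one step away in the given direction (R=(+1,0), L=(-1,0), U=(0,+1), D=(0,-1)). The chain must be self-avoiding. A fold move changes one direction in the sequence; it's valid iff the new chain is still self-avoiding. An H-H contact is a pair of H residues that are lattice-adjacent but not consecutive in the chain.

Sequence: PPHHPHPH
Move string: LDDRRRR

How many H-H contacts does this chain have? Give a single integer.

Answer: 0

Derivation:
Positions: [(0, 0), (-1, 0), (-1, -1), (-1, -2), (0, -2), (1, -2), (2, -2), (3, -2)]
No H-H contacts found.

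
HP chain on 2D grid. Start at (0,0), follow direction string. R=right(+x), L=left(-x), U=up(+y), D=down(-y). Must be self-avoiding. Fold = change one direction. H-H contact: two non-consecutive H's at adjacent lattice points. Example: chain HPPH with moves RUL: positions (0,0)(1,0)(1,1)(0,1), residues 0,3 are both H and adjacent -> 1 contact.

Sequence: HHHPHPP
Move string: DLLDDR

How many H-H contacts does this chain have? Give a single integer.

Positions: [(0, 0), (0, -1), (-1, -1), (-2, -1), (-2, -2), (-2, -3), (-1, -3)]
No H-H contacts found.

Answer: 0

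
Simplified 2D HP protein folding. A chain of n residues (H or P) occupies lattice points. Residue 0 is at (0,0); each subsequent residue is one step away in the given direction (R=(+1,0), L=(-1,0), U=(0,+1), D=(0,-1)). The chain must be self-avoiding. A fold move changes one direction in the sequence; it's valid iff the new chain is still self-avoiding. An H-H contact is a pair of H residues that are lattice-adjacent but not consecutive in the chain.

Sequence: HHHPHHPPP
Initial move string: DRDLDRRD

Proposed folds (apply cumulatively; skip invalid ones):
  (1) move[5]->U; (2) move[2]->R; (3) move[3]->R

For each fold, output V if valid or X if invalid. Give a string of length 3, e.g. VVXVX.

Initial: DRDLDRRD -> [(0, 0), (0, -1), (1, -1), (1, -2), (0, -2), (0, -3), (1, -3), (2, -3), (2, -4)]
Fold 1: move[5]->U => DRDLDURD INVALID (collision), skipped
Fold 2: move[2]->R => DRRLDRRD INVALID (collision), skipped
Fold 3: move[3]->R => DRDRDRRD VALID

Answer: XXV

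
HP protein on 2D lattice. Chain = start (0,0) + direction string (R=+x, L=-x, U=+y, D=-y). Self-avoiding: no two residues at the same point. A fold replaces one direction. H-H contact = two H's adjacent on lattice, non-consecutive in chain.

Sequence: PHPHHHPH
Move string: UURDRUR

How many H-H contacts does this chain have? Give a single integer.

Answer: 1

Derivation:
Positions: [(0, 0), (0, 1), (0, 2), (1, 2), (1, 1), (2, 1), (2, 2), (3, 2)]
H-H contact: residue 1 @(0,1) - residue 4 @(1, 1)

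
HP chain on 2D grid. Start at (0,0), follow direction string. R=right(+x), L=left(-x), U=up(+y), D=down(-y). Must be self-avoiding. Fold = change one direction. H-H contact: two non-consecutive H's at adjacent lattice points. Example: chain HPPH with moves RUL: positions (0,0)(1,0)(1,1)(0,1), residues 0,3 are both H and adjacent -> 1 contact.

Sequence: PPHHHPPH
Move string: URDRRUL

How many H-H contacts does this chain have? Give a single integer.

Positions: [(0, 0), (0, 1), (1, 1), (1, 0), (2, 0), (3, 0), (3, 1), (2, 1)]
H-H contact: residue 2 @(1,1) - residue 7 @(2, 1)
H-H contact: residue 4 @(2,0) - residue 7 @(2, 1)

Answer: 2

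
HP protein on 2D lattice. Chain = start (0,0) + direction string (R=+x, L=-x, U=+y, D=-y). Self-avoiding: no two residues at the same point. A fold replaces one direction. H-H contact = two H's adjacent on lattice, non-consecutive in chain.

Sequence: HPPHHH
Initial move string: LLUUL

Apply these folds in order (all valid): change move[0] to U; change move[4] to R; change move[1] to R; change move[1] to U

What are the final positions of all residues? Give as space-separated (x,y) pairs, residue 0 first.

Initial moves: LLUUL
Fold: move[0]->U => ULUUL (positions: [(0, 0), (0, 1), (-1, 1), (-1, 2), (-1, 3), (-2, 3)])
Fold: move[4]->R => ULUUR (positions: [(0, 0), (0, 1), (-1, 1), (-1, 2), (-1, 3), (0, 3)])
Fold: move[1]->R => URUUR (positions: [(0, 0), (0, 1), (1, 1), (1, 2), (1, 3), (2, 3)])
Fold: move[1]->U => UUUUR (positions: [(0, 0), (0, 1), (0, 2), (0, 3), (0, 4), (1, 4)])

Answer: (0,0) (0,1) (0,2) (0,3) (0,4) (1,4)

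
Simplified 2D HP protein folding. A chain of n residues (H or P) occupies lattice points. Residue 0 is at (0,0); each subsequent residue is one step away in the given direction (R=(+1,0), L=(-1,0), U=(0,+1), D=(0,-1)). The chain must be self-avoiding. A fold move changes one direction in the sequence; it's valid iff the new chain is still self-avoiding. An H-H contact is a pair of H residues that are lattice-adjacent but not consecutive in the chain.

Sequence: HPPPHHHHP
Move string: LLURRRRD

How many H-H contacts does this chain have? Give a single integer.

Answer: 1

Derivation:
Positions: [(0, 0), (-1, 0), (-2, 0), (-2, 1), (-1, 1), (0, 1), (1, 1), (2, 1), (2, 0)]
H-H contact: residue 0 @(0,0) - residue 5 @(0, 1)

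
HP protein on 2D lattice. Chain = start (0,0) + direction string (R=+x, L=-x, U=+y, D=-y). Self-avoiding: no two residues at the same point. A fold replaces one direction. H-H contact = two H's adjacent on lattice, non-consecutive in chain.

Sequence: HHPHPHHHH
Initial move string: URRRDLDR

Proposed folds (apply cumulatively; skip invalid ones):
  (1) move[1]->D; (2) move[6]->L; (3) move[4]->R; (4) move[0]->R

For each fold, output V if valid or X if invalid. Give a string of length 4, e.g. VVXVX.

Answer: XXXV

Derivation:
Initial: URRRDLDR -> [(0, 0), (0, 1), (1, 1), (2, 1), (3, 1), (3, 0), (2, 0), (2, -1), (3, -1)]
Fold 1: move[1]->D => UDRRDLDR INVALID (collision), skipped
Fold 2: move[6]->L => URRRDLLR INVALID (collision), skipped
Fold 3: move[4]->R => URRRRLDR INVALID (collision), skipped
Fold 4: move[0]->R => RRRRDLDR VALID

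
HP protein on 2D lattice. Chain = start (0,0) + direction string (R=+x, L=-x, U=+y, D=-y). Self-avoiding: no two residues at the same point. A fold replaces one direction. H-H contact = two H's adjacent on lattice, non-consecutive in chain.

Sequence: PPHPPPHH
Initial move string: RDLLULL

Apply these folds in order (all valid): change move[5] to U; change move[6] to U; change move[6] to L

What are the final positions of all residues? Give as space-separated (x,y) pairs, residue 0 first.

Initial moves: RDLLULL
Fold: move[5]->U => RDLLUUL (positions: [(0, 0), (1, 0), (1, -1), (0, -1), (-1, -1), (-1, 0), (-1, 1), (-2, 1)])
Fold: move[6]->U => RDLLUUU (positions: [(0, 0), (1, 0), (1, -1), (0, -1), (-1, -1), (-1, 0), (-1, 1), (-1, 2)])
Fold: move[6]->L => RDLLUUL (positions: [(0, 0), (1, 0), (1, -1), (0, -1), (-1, -1), (-1, 0), (-1, 1), (-2, 1)])

Answer: (0,0) (1,0) (1,-1) (0,-1) (-1,-1) (-1,0) (-1,1) (-2,1)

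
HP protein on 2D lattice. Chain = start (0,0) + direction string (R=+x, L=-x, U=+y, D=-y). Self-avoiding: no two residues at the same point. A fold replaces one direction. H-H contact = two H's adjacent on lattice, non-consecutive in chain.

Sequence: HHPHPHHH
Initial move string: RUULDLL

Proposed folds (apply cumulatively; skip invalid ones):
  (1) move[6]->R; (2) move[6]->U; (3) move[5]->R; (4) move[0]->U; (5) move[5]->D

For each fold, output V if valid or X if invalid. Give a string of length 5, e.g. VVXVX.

Initial: RUULDLL -> [(0, 0), (1, 0), (1, 1), (1, 2), (0, 2), (0, 1), (-1, 1), (-2, 1)]
Fold 1: move[6]->R => RUULDLR INVALID (collision), skipped
Fold 2: move[6]->U => RUULDLU VALID
Fold 3: move[5]->R => RUULDRU INVALID (collision), skipped
Fold 4: move[0]->U => UUULDLU VALID
Fold 5: move[5]->D => UUULDDU INVALID (collision), skipped

Answer: XVXVX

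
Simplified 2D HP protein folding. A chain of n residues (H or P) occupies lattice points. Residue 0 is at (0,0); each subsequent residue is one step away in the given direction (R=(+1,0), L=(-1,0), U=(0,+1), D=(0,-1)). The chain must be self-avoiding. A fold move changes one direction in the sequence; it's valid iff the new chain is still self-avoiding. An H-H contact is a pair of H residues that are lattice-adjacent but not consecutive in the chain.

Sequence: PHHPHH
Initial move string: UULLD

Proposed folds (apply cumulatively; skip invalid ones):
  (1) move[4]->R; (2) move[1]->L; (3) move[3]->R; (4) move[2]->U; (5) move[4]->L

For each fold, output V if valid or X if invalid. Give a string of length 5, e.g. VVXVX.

Answer: XVXVV

Derivation:
Initial: UULLD -> [(0, 0), (0, 1), (0, 2), (-1, 2), (-2, 2), (-2, 1)]
Fold 1: move[4]->R => UULLR INVALID (collision), skipped
Fold 2: move[1]->L => ULLLD VALID
Fold 3: move[3]->R => ULLRD INVALID (collision), skipped
Fold 4: move[2]->U => ULULD VALID
Fold 5: move[4]->L => ULULL VALID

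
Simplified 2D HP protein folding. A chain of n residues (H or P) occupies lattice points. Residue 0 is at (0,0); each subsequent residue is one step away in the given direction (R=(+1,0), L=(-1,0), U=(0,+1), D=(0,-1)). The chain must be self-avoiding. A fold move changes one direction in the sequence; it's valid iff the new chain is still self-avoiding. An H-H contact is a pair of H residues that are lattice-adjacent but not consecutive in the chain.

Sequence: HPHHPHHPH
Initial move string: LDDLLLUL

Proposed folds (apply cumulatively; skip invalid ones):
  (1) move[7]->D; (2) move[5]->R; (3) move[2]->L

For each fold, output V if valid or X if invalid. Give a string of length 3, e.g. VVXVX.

Initial: LDDLLLUL -> [(0, 0), (-1, 0), (-1, -1), (-1, -2), (-2, -2), (-3, -2), (-4, -2), (-4, -1), (-5, -1)]
Fold 1: move[7]->D => LDDLLLUD INVALID (collision), skipped
Fold 2: move[5]->R => LDDLLRUL INVALID (collision), skipped
Fold 3: move[2]->L => LDLLLLUL VALID

Answer: XXV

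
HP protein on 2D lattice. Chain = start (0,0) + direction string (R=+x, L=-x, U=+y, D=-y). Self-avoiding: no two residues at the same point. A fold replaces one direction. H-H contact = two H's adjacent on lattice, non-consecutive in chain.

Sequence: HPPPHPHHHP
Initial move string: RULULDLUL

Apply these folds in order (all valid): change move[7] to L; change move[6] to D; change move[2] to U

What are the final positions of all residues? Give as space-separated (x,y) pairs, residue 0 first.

Initial moves: RULULDLUL
Fold: move[7]->L => RULULDLLL (positions: [(0, 0), (1, 0), (1, 1), (0, 1), (0, 2), (-1, 2), (-1, 1), (-2, 1), (-3, 1), (-4, 1)])
Fold: move[6]->D => RULULDDLL (positions: [(0, 0), (1, 0), (1, 1), (0, 1), (0, 2), (-1, 2), (-1, 1), (-1, 0), (-2, 0), (-3, 0)])
Fold: move[2]->U => RUUULDDLL (positions: [(0, 0), (1, 0), (1, 1), (1, 2), (1, 3), (0, 3), (0, 2), (0, 1), (-1, 1), (-2, 1)])

Answer: (0,0) (1,0) (1,1) (1,2) (1,3) (0,3) (0,2) (0,1) (-1,1) (-2,1)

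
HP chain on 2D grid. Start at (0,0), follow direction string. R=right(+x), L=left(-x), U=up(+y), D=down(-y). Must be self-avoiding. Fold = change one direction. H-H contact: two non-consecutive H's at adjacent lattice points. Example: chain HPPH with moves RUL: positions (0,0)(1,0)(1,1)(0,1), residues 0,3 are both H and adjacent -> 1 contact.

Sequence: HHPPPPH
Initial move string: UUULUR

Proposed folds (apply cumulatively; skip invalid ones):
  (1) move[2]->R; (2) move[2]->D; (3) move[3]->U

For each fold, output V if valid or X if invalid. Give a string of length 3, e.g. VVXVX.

Initial: UUULUR -> [(0, 0), (0, 1), (0, 2), (0, 3), (-1, 3), (-1, 4), (0, 4)]
Fold 1: move[2]->R => UURLUR INVALID (collision), skipped
Fold 2: move[2]->D => UUDLUR INVALID (collision), skipped
Fold 3: move[3]->U => UUUUUR VALID

Answer: XXV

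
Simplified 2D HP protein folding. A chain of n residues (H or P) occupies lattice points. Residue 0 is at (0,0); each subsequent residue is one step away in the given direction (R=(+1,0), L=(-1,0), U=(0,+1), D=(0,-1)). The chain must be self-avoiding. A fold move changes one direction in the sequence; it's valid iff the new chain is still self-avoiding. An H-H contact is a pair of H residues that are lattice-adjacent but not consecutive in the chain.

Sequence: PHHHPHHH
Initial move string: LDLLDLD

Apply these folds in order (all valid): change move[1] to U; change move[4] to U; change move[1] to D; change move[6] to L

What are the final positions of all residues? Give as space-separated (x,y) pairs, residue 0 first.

Answer: (0,0) (-1,0) (-1,-1) (-2,-1) (-3,-1) (-3,0) (-4,0) (-5,0)

Derivation:
Initial moves: LDLLDLD
Fold: move[1]->U => LULLDLD (positions: [(0, 0), (-1, 0), (-1, 1), (-2, 1), (-3, 1), (-3, 0), (-4, 0), (-4, -1)])
Fold: move[4]->U => LULLULD (positions: [(0, 0), (-1, 0), (-1, 1), (-2, 1), (-3, 1), (-3, 2), (-4, 2), (-4, 1)])
Fold: move[1]->D => LDLLULD (positions: [(0, 0), (-1, 0), (-1, -1), (-2, -1), (-3, -1), (-3, 0), (-4, 0), (-4, -1)])
Fold: move[6]->L => LDLLULL (positions: [(0, 0), (-1, 0), (-1, -1), (-2, -1), (-3, -1), (-3, 0), (-4, 0), (-5, 0)])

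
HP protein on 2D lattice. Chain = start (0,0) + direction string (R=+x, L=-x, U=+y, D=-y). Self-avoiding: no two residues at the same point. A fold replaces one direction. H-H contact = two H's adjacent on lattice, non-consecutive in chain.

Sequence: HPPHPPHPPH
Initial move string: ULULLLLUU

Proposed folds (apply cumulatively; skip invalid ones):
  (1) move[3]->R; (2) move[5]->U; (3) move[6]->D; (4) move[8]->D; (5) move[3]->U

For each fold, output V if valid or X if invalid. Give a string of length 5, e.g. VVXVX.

Initial: ULULLLLUU -> [(0, 0), (0, 1), (-1, 1), (-1, 2), (-2, 2), (-3, 2), (-4, 2), (-5, 2), (-5, 3), (-5, 4)]
Fold 1: move[3]->R => ULURLLLUU INVALID (collision), skipped
Fold 2: move[5]->U => ULULLULUU VALID
Fold 3: move[6]->D => ULULLUDUU INVALID (collision), skipped
Fold 4: move[8]->D => ULULLULUD INVALID (collision), skipped
Fold 5: move[3]->U => ULUULULUU VALID

Answer: XVXXV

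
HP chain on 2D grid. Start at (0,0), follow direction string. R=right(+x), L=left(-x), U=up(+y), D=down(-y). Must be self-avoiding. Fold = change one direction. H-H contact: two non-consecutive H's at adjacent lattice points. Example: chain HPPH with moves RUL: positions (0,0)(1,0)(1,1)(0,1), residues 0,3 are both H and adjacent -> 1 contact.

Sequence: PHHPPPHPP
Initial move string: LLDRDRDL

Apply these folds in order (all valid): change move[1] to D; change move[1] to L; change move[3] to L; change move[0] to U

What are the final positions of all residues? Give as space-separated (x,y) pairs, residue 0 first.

Answer: (0,0) (0,1) (-1,1) (-1,0) (-2,0) (-2,-1) (-1,-1) (-1,-2) (-2,-2)

Derivation:
Initial moves: LLDRDRDL
Fold: move[1]->D => LDDRDRDL (positions: [(0, 0), (-1, 0), (-1, -1), (-1, -2), (0, -2), (0, -3), (1, -3), (1, -4), (0, -4)])
Fold: move[1]->L => LLDRDRDL (positions: [(0, 0), (-1, 0), (-2, 0), (-2, -1), (-1, -1), (-1, -2), (0, -2), (0, -3), (-1, -3)])
Fold: move[3]->L => LLDLDRDL (positions: [(0, 0), (-1, 0), (-2, 0), (-2, -1), (-3, -1), (-3, -2), (-2, -2), (-2, -3), (-3, -3)])
Fold: move[0]->U => ULDLDRDL (positions: [(0, 0), (0, 1), (-1, 1), (-1, 0), (-2, 0), (-2, -1), (-1, -1), (-1, -2), (-2, -2)])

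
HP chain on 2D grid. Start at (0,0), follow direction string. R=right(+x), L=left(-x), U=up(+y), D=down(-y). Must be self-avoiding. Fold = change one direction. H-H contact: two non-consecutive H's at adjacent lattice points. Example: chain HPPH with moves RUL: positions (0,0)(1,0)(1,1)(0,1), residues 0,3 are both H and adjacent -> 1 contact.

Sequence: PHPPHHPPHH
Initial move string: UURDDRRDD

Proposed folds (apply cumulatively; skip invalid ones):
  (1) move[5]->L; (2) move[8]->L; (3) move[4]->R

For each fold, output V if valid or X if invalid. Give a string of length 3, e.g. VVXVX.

Answer: XVV

Derivation:
Initial: UURDDRRDD -> [(0, 0), (0, 1), (0, 2), (1, 2), (1, 1), (1, 0), (2, 0), (3, 0), (3, -1), (3, -2)]
Fold 1: move[5]->L => UURDDLRDD INVALID (collision), skipped
Fold 2: move[8]->L => UURDDRRDL VALID
Fold 3: move[4]->R => UURDRRRDL VALID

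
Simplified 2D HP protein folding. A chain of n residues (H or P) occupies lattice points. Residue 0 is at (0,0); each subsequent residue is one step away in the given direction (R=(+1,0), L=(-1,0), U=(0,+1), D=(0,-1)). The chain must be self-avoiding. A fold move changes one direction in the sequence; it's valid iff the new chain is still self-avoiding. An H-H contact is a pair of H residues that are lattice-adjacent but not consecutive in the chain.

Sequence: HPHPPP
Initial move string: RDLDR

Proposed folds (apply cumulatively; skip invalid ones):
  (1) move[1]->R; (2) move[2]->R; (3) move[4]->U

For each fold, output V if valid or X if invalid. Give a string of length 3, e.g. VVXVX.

Answer: XVX

Derivation:
Initial: RDLDR -> [(0, 0), (1, 0), (1, -1), (0, -1), (0, -2), (1, -2)]
Fold 1: move[1]->R => RRLDR INVALID (collision), skipped
Fold 2: move[2]->R => RDRDR VALID
Fold 3: move[4]->U => RDRDU INVALID (collision), skipped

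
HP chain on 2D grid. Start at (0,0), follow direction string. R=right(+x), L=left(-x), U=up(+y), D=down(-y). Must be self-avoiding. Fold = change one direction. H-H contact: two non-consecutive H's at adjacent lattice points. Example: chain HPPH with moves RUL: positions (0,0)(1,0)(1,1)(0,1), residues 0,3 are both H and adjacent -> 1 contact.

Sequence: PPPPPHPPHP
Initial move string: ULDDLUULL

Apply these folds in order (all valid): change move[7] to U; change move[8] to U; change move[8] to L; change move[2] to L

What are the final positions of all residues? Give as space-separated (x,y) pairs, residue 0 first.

Answer: (0,0) (0,1) (-1,1) (-2,1) (-2,0) (-3,0) (-3,1) (-3,2) (-3,3) (-4,3)

Derivation:
Initial moves: ULDDLUULL
Fold: move[7]->U => ULDDLUUUL (positions: [(0, 0), (0, 1), (-1, 1), (-1, 0), (-1, -1), (-2, -1), (-2, 0), (-2, 1), (-2, 2), (-3, 2)])
Fold: move[8]->U => ULDDLUUUU (positions: [(0, 0), (0, 1), (-1, 1), (-1, 0), (-1, -1), (-2, -1), (-2, 0), (-2, 1), (-2, 2), (-2, 3)])
Fold: move[8]->L => ULDDLUUUL (positions: [(0, 0), (0, 1), (-1, 1), (-1, 0), (-1, -1), (-2, -1), (-2, 0), (-2, 1), (-2, 2), (-3, 2)])
Fold: move[2]->L => ULLDLUUUL (positions: [(0, 0), (0, 1), (-1, 1), (-2, 1), (-2, 0), (-3, 0), (-3, 1), (-3, 2), (-3, 3), (-4, 3)])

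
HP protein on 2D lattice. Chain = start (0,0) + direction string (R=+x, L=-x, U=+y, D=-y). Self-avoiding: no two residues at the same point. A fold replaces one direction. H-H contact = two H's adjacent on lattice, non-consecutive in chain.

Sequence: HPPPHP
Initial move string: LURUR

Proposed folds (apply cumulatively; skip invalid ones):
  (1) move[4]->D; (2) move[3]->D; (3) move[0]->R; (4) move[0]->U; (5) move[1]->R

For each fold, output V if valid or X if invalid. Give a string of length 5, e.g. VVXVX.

Answer: XXVVV

Derivation:
Initial: LURUR -> [(0, 0), (-1, 0), (-1, 1), (0, 1), (0, 2), (1, 2)]
Fold 1: move[4]->D => LURUD INVALID (collision), skipped
Fold 2: move[3]->D => LURDR INVALID (collision), skipped
Fold 3: move[0]->R => RURUR VALID
Fold 4: move[0]->U => UURUR VALID
Fold 5: move[1]->R => URRUR VALID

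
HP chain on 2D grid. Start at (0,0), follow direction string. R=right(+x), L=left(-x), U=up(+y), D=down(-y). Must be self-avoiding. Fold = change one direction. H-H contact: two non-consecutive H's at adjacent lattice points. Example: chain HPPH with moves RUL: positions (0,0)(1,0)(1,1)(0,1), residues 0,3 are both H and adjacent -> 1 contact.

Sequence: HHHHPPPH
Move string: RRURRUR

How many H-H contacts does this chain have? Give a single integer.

Positions: [(0, 0), (1, 0), (2, 0), (2, 1), (3, 1), (4, 1), (4, 2), (5, 2)]
No H-H contacts found.

Answer: 0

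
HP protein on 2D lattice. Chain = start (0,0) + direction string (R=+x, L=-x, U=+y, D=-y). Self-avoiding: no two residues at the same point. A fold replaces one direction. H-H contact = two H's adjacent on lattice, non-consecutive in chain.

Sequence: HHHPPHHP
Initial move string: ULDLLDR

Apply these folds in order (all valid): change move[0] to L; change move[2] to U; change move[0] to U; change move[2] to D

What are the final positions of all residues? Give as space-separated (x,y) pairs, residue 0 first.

Initial moves: ULDLLDR
Fold: move[0]->L => LLDLLDR (positions: [(0, 0), (-1, 0), (-2, 0), (-2, -1), (-3, -1), (-4, -1), (-4, -2), (-3, -2)])
Fold: move[2]->U => LLULLDR (positions: [(0, 0), (-1, 0), (-2, 0), (-2, 1), (-3, 1), (-4, 1), (-4, 0), (-3, 0)])
Fold: move[0]->U => ULULLDR (positions: [(0, 0), (0, 1), (-1, 1), (-1, 2), (-2, 2), (-3, 2), (-3, 1), (-2, 1)])
Fold: move[2]->D => ULDLLDR (positions: [(0, 0), (0, 1), (-1, 1), (-1, 0), (-2, 0), (-3, 0), (-3, -1), (-2, -1)])

Answer: (0,0) (0,1) (-1,1) (-1,0) (-2,0) (-3,0) (-3,-1) (-2,-1)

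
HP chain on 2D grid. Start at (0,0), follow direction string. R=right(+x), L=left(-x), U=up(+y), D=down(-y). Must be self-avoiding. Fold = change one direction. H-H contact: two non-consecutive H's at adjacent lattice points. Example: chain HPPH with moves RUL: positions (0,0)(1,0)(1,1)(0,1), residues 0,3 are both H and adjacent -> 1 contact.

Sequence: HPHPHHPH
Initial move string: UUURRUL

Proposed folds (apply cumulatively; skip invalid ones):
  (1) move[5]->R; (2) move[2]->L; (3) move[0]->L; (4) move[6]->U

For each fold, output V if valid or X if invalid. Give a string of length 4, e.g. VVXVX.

Initial: UUURRUL -> [(0, 0), (0, 1), (0, 2), (0, 3), (1, 3), (2, 3), (2, 4), (1, 4)]
Fold 1: move[5]->R => UUURRRL INVALID (collision), skipped
Fold 2: move[2]->L => UULRRUL INVALID (collision), skipped
Fold 3: move[0]->L => LUURRUL VALID
Fold 4: move[6]->U => LUURRUU VALID

Answer: XXVV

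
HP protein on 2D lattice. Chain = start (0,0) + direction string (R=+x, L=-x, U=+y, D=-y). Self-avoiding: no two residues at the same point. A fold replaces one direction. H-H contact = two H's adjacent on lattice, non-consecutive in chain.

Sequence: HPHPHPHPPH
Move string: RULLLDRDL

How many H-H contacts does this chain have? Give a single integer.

Positions: [(0, 0), (1, 0), (1, 1), (0, 1), (-1, 1), (-2, 1), (-2, 0), (-1, 0), (-1, -1), (-2, -1)]
H-H contact: residue 6 @(-2,0) - residue 9 @(-2, -1)

Answer: 1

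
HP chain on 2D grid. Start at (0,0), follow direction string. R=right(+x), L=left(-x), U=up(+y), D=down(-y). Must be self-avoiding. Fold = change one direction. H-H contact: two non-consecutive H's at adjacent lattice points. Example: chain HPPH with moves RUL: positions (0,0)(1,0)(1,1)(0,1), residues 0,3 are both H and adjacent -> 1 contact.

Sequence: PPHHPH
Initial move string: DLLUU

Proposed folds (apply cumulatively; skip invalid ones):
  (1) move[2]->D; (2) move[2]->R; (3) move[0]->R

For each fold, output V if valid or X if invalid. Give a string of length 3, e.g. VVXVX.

Initial: DLLUU -> [(0, 0), (0, -1), (-1, -1), (-2, -1), (-2, 0), (-2, 1)]
Fold 1: move[2]->D => DLDUU INVALID (collision), skipped
Fold 2: move[2]->R => DLRUU INVALID (collision), skipped
Fold 3: move[0]->R => RLLUU INVALID (collision), skipped

Answer: XXX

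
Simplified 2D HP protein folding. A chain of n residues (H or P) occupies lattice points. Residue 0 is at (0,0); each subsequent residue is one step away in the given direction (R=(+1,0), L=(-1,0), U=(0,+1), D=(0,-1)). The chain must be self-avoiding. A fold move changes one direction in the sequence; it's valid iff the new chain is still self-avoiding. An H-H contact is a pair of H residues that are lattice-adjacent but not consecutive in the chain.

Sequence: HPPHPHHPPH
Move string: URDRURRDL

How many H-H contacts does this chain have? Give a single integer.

Answer: 2

Derivation:
Positions: [(0, 0), (0, 1), (1, 1), (1, 0), (2, 0), (2, 1), (3, 1), (4, 1), (4, 0), (3, 0)]
H-H contact: residue 0 @(0,0) - residue 3 @(1, 0)
H-H contact: residue 6 @(3,1) - residue 9 @(3, 0)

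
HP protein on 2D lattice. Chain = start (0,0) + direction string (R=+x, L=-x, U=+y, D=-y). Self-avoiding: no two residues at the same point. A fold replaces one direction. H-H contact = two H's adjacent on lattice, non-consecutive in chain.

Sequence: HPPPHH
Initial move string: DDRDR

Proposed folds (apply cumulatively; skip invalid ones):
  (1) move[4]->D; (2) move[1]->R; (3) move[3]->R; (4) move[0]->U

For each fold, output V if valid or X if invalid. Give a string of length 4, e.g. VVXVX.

Answer: VVVV

Derivation:
Initial: DDRDR -> [(0, 0), (0, -1), (0, -2), (1, -2), (1, -3), (2, -3)]
Fold 1: move[4]->D => DDRDD VALID
Fold 2: move[1]->R => DRRDD VALID
Fold 3: move[3]->R => DRRRD VALID
Fold 4: move[0]->U => URRRD VALID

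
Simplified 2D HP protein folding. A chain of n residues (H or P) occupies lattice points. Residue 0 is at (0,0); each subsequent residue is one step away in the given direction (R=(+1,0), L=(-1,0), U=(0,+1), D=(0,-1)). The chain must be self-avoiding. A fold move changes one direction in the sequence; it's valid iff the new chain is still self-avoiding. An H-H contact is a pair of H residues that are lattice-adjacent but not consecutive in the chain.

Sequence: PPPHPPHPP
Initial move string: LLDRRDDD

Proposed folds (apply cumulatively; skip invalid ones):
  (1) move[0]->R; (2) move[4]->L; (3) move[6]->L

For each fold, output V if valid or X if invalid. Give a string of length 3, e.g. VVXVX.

Initial: LLDRRDDD -> [(0, 0), (-1, 0), (-2, 0), (-2, -1), (-1, -1), (0, -1), (0, -2), (0, -3), (0, -4)]
Fold 1: move[0]->R => RLDRRDDD INVALID (collision), skipped
Fold 2: move[4]->L => LLDRLDDD INVALID (collision), skipped
Fold 3: move[6]->L => LLDRRDLD VALID

Answer: XXV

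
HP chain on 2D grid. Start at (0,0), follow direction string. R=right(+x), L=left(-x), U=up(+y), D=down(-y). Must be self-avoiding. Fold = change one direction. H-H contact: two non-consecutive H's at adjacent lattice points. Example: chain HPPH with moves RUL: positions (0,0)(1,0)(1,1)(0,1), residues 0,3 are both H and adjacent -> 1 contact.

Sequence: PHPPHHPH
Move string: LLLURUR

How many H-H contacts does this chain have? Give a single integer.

Answer: 0

Derivation:
Positions: [(0, 0), (-1, 0), (-2, 0), (-3, 0), (-3, 1), (-2, 1), (-2, 2), (-1, 2)]
No H-H contacts found.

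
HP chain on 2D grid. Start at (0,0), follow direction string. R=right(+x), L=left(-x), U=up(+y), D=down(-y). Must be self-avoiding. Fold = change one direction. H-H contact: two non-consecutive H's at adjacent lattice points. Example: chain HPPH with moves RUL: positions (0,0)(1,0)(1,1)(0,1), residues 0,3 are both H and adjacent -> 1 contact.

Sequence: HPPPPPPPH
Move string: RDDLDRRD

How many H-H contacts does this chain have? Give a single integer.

Positions: [(0, 0), (1, 0), (1, -1), (1, -2), (0, -2), (0, -3), (1, -3), (2, -3), (2, -4)]
No H-H contacts found.

Answer: 0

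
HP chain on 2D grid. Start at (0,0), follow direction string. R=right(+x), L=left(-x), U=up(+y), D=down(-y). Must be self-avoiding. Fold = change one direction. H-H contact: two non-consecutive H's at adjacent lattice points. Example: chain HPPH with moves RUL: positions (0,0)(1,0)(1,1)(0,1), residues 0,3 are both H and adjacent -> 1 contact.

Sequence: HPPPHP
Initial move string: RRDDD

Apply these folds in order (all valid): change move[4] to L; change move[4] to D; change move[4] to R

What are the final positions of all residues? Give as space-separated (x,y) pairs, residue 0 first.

Initial moves: RRDDD
Fold: move[4]->L => RRDDL (positions: [(0, 0), (1, 0), (2, 0), (2, -1), (2, -2), (1, -2)])
Fold: move[4]->D => RRDDD (positions: [(0, 0), (1, 0), (2, 0), (2, -1), (2, -2), (2, -3)])
Fold: move[4]->R => RRDDR (positions: [(0, 0), (1, 0), (2, 0), (2, -1), (2, -2), (3, -2)])

Answer: (0,0) (1,0) (2,0) (2,-1) (2,-2) (3,-2)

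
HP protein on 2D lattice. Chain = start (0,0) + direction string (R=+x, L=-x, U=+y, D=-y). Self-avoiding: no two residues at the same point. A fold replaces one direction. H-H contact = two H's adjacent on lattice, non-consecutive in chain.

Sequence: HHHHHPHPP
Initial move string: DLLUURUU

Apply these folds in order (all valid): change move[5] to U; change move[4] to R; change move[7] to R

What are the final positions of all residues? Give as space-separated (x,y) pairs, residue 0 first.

Initial moves: DLLUURUU
Fold: move[5]->U => DLLUUUUU (positions: [(0, 0), (0, -1), (-1, -1), (-2, -1), (-2, 0), (-2, 1), (-2, 2), (-2, 3), (-2, 4)])
Fold: move[4]->R => DLLURUUU (positions: [(0, 0), (0, -1), (-1, -1), (-2, -1), (-2, 0), (-1, 0), (-1, 1), (-1, 2), (-1, 3)])
Fold: move[7]->R => DLLURUUR (positions: [(0, 0), (0, -1), (-1, -1), (-2, -1), (-2, 0), (-1, 0), (-1, 1), (-1, 2), (0, 2)])

Answer: (0,0) (0,-1) (-1,-1) (-2,-1) (-2,0) (-1,0) (-1,1) (-1,2) (0,2)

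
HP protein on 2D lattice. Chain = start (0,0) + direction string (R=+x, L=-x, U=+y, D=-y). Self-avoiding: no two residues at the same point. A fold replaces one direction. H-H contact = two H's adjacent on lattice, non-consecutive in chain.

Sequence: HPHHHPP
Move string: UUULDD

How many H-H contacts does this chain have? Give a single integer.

Positions: [(0, 0), (0, 1), (0, 2), (0, 3), (-1, 3), (-1, 2), (-1, 1)]
No H-H contacts found.

Answer: 0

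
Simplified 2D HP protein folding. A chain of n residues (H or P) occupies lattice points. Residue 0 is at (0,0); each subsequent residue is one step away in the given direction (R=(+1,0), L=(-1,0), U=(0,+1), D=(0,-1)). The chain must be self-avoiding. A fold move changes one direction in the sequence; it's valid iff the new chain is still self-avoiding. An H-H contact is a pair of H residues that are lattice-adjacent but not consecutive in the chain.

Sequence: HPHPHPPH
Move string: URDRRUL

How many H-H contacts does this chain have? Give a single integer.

Positions: [(0, 0), (0, 1), (1, 1), (1, 0), (2, 0), (3, 0), (3, 1), (2, 1)]
H-H contact: residue 2 @(1,1) - residue 7 @(2, 1)
H-H contact: residue 4 @(2,0) - residue 7 @(2, 1)

Answer: 2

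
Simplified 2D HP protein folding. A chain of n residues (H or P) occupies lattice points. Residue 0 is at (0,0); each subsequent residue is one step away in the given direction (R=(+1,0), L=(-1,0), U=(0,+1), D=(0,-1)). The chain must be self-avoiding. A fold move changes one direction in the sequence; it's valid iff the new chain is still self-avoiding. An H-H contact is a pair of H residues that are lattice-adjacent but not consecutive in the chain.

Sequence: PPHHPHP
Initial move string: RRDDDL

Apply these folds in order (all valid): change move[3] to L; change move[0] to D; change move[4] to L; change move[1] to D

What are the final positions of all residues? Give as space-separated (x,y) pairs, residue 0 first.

Initial moves: RRDDDL
Fold: move[3]->L => RRDLDL (positions: [(0, 0), (1, 0), (2, 0), (2, -1), (1, -1), (1, -2), (0, -2)])
Fold: move[0]->D => DRDLDL (positions: [(0, 0), (0, -1), (1, -1), (1, -2), (0, -2), (0, -3), (-1, -3)])
Fold: move[4]->L => DRDLLL (positions: [(0, 0), (0, -1), (1, -1), (1, -2), (0, -2), (-1, -2), (-2, -2)])
Fold: move[1]->D => DDDLLL (positions: [(0, 0), (0, -1), (0, -2), (0, -3), (-1, -3), (-2, -3), (-3, -3)])

Answer: (0,0) (0,-1) (0,-2) (0,-3) (-1,-3) (-2,-3) (-3,-3)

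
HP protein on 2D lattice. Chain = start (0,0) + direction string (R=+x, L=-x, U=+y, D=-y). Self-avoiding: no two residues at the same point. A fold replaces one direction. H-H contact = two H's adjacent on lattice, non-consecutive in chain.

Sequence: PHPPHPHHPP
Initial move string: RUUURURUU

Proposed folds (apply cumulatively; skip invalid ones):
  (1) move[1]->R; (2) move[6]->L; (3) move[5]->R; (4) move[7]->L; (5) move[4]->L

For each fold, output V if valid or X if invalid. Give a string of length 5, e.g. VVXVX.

Answer: VVXVV

Derivation:
Initial: RUUURURUU -> [(0, 0), (1, 0), (1, 1), (1, 2), (1, 3), (2, 3), (2, 4), (3, 4), (3, 5), (3, 6)]
Fold 1: move[1]->R => RRUURURUU VALID
Fold 2: move[6]->L => RRUURULUU VALID
Fold 3: move[5]->R => RRUURRLUU INVALID (collision), skipped
Fold 4: move[7]->L => RRUURULLU VALID
Fold 5: move[4]->L => RRUULULLU VALID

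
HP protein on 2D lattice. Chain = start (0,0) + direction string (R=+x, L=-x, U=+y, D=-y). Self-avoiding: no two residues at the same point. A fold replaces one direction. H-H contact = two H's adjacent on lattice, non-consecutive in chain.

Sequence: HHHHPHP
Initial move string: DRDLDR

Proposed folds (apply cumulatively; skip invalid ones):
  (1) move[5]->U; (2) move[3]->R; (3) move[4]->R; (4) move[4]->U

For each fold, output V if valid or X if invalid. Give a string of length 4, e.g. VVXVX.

Initial: DRDLDR -> [(0, 0), (0, -1), (1, -1), (1, -2), (0, -2), (0, -3), (1, -3)]
Fold 1: move[5]->U => DRDLDU INVALID (collision), skipped
Fold 2: move[3]->R => DRDRDR VALID
Fold 3: move[4]->R => DRDRRR VALID
Fold 4: move[4]->U => DRDRUR VALID

Answer: XVVV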